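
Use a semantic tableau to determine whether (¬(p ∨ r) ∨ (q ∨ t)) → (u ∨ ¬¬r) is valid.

Not valid

Assume the negation and expand:
Initial set: {F ((¬(p ∨ r) ∨ (q ∨ t)) → (u ∨ ¬¬r))}.
F ((¬(p ∨ r) ∨ (q ∨ t)) → (u ∨ ¬¬r)): α-rule — add T (¬(p ∨ r) ∨ (q ∨ t)), F (u ∨ ¬¬r).
F (u ∨ ¬¬r): α-rule — add F u, F ¬¬r.
F ¬¬r: drop double negation, giving F r.
T (¬(p ∨ r) ∨ (q ∨ t)): β-rule — branch into T ¬(p ∨ r)  //  T (q ∨ t).
  branch 1 (add T ¬(p ∨ r)):
    T ¬(p ∨ r): α-rule — add F p, F r.
    ○ open, literals {p=false, r=false, u=false}.
  branch 2 (add T (q ∨ t)):
    T (q ∨ t): β-rule — branch into T q  //  T t.
      branch 2.1 (add T q):
        ○ open, literals {q=true, r=false, u=false}.
      branch 2.2 (add T t):
        ○ open, literals {r=false, t=true, u=false}.
0 branches closed, 3 open.
An open branch gives a countermodel: p=false, r=false, u=false (unmentioned atoms arbitrary); under it the original formula is false.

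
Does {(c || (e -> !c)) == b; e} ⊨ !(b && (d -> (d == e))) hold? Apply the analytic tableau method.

Initial set: {((c || (e -> !c)) == b); e; !!(b && (d -> (d == e)))}.
!!(b && (d -> (d == e))): α-rule — add b, (d -> (d == e)).
((c || (e -> !c)) == b): β-rule — branch into (c || (e -> !c)), b  //  !(c || (e -> !c)), !b.
  branch 1 (add (c || (e -> !c)), b):
    (d -> (d == e)): β-rule — branch into !d  //  (d == e).
      branch 1.1 (add !d):
        (c || (e -> !c)): β-rule — branch into c  //  (e -> !c).
          branch 1.1.1 (add c):
            ○ open, literals {b=1, c=1, d=0, e=1}.
          branch 1.1.2 (add (e -> !c)):
            (e -> !c): β-rule — branch into !e  //  !c.
              branch 1.1.2.1 (add !e):
                × closes — contains both e and !e.
              branch 1.1.2.2 (add !c):
                ○ open, literals {b=1, c=0, d=0, e=1}.
      branch 1.2 (add (d == e)):
        (c || (e -> !c)): β-rule — branch into c  //  (e -> !c).
          branch 1.2.1 (add c):
            (d == e): β-rule — branch into d, e  //  !d, !e.
              branch 1.2.1.1 (add d, e):
                ○ open, literals {b=1, c=1, d=1, e=1}.
              branch 1.2.1.2 (add !d, !e):
                × closes — contains both e and !e.
          branch 1.2.2 (add (e -> !c)):
            (d == e): β-rule — branch into d, e  //  !d, !e.
              branch 1.2.2.1 (add d, e):
                (e -> !c): β-rule — branch into !e  //  !c.
                  branch 1.2.2.1.1 (add !e):
                    × closes — contains both e and !e.
                  branch 1.2.2.1.2 (add !c):
                    ○ open, literals {b=1, c=0, d=1, e=1}.
              branch 1.2.2.2 (add !d, !e):
                × closes — contains both e and !e.
  branch 2 (add !(c || (e -> !c)), !b):
    × closes — contains both b and !b.
5 branches closed, 4 open.
An open branch gives a countermodel: b=1, c=1, d=0, e=1 (unmentioned atoms arbitrary); the premises hold there but the conclusion fails.

No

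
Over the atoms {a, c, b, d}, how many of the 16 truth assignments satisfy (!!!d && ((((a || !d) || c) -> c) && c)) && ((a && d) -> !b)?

4

Initial set: {((!!!d && ((((a || !d) || c) -> c) && c)) && ((a && d) -> !b))}.
((!!!d && ((((a || !d) || c) -> c) && c)) && ((a && d) -> !b)): α-rule — add (!!!d && ((((a || !d) || c) -> c) && c)), ((a && d) -> !b).
(!!!d && ((((a || !d) || c) -> c) && c)): α-rule — add !!!d, ((((a || !d) || c) -> c) && c).
!!!d: drop double negation, giving !d.
((((a || !d) || c) -> c) && c): α-rule — add (((a || !d) || c) -> c), c.
((a && d) -> !b): β-rule — branch into !(a && d)  //  !b.
  branch 1 (add !(a && d)):
    (((a || !d) || c) -> c): β-rule — branch into !((a || !d) || c)  //  c.
      branch 1.1 (add !((a || !d) || c)):
        !((a || !d) || c): α-rule — add !(a || !d), !c.
        × closes — contains both c and !c.
      branch 1.2 (add c):
        !(a && d): β-rule — branch into !a  //  !d.
          branch 1.2.1 (add !a):
            ○ open, literals {a=F, c=T, d=F}.
          branch 1.2.2 (add !d):
            ○ open, literals {c=T, d=F}.
  branch 2 (add !b):
    (((a || !d) || c) -> c): β-rule — branch into !((a || !d) || c)  //  c.
      branch 2.1 (add !((a || !d) || c)):
        !((a || !d) || c): α-rule — add !(a || !d), !c.
        × closes — contains both c and !c.
      branch 2.2 (add c):
        ○ open, literals {b=F, c=T, d=F}.
2 branches closed, 3 open.
Each open branch fixes some atoms; the unmentioned ones are free. Counting distinct full assignments: branch {a=F, c=T, d=F} (b) contributes 2 new; branch {c=T, d=F} (a, b) contributes 2 new; branch {b=F, c=T, d=F} (a) contributes 0 new. Total: 4.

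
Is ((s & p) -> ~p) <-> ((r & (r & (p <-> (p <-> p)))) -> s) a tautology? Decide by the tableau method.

Not valid

Assume the negation and expand:
Initial set: {F (((s & p) -> ~p) <-> ((r & (r & (p <-> (p <-> p)))) -> s))}.
F (((s & p) -> ~p) <-> ((r & (r & (p <-> (p <-> p)))) -> s)): β-rule — branch into T ((s & p) -> ~p), F ((r & (r & (p <-> (p <-> p)))) -> s)  //  F ((s & p) -> ~p), T ((r & (r & (p <-> (p <-> p)))) -> s).
  branch 1 (add T ((s & p) -> ~p), F ((r & (r & (p <-> (p <-> p)))) -> s)):
    F ((r & (r & (p <-> (p <-> p)))) -> s): α-rule — add T (r & (r & (p <-> (p <-> p)))), F s.
    T (r & (r & (p <-> (p <-> p)))): α-rule — add T r, T (r & (p <-> (p <-> p))).
    T (r & (p <-> (p <-> p))): α-rule — add T r, T (p <-> (p <-> p)).
    T ((s & p) -> ~p): β-rule — branch into F (s & p)  //  T ~p.
      branch 1.1 (add F (s & p)):
        T (p <-> (p <-> p)): β-rule — branch into T p, T (p <-> p)  //  F p, F (p <-> p).
          branch 1.1.1 (add T p, T (p <-> p)):
            F (s & p): β-rule — branch into F s  //  F p.
              branch 1.1.1.1 (add F s):
                T (p <-> p): β-rule — branch into T p, T p  //  F p, F p.
                  branch 1.1.1.1.1 (add T p, T p):
                    ○ open, literals {p=true, r=true, s=false}.
                  branch 1.1.1.1.2 (add F p, F p):
                    × closes — contains both p and ~p.
              branch 1.1.1.2 (add F p):
                × closes — contains both p and ~p.
          branch 1.1.2 (add F p, F (p <-> p)):
            F (s & p): β-rule — branch into F s  //  F p.
              branch 1.1.2.1 (add F s):
                F (p <-> p): β-rule — branch into T p, F p  //  F p, T p.
                  branch 1.1.2.1.1 (add T p, F p):
                    × closes — contains both p and ~p.
                  branch 1.1.2.1.2 (add F p, T p):
                    × closes — contains both p and ~p.
              branch 1.1.2.2 (add F p):
                F (p <-> p): β-rule — branch into T p, F p  //  F p, T p.
                  branch 1.1.2.2.1 (add T p, F p):
                    × closes — contains both p and ~p.
                  branch 1.1.2.2.2 (add F p, T p):
                    × closes — contains both p and ~p.
      branch 1.2 (add T ~p):
        T (p <-> (p <-> p)): β-rule — branch into T p, T (p <-> p)  //  F p, F (p <-> p).
          branch 1.2.1 (add T p, T (p <-> p)):
            × closes — contains both p and ~p.
          branch 1.2.2 (add F p, F (p <-> p)):
            F (p <-> p): β-rule — branch into T p, F p  //  F p, T p.
              branch 1.2.2.1 (add T p, F p):
                × closes — contains both p and ~p.
              branch 1.2.2.2 (add F p, T p):
                × closes — contains both p and ~p.
  branch 2 (add F ((s & p) -> ~p), T ((r & (r & (p <-> (p <-> p)))) -> s)):
    F ((s & p) -> ~p): α-rule — add T (s & p), F ~p.
    T (s & p): α-rule — add T s, T p.
    T ((r & (r & (p <-> (p <-> p)))) -> s): β-rule — branch into F (r & (r & (p <-> (p <-> p))))  //  T s.
      branch 2.1 (add F (r & (r & (p <-> (p <-> p))))):
        F (r & (r & (p <-> (p <-> p)))): β-rule — branch into F r  //  F (r & (p <-> (p <-> p))).
          branch 2.1.1 (add F r):
            ○ open, literals {p=true, r=false, s=true}.
          branch 2.1.2 (add F (r & (p <-> (p <-> p)))):
            F (r & (p <-> (p <-> p))): β-rule — branch into F r  //  F (p <-> (p <-> p)).
              branch 2.1.2.1 (add F r):
                ○ open, literals {p=true, r=false, s=true}.
              branch 2.1.2.2 (add F (p <-> (p <-> p))):
                F (p <-> (p <-> p)): β-rule — branch into T p, F (p <-> p)  //  F p, T (p <-> p).
                  branch 2.1.2.2.1 (add T p, F (p <-> p)):
                    F (p <-> p): β-rule — branch into T p, F p  //  F p, T p.
                      branch 2.1.2.2.1.1 (add T p, F p):
                        × closes — contains both p and ~p.
                      branch 2.1.2.2.1.2 (add F p, T p):
                        × closes — contains both p and ~p.
                  branch 2.1.2.2.2 (add F p, T (p <-> p)):
                    × closes — contains both p and ~p.
      branch 2.2 (add T s):
        ○ open, literals {p=true, s=true}.
12 branches closed, 4 open.
An open branch gives a countermodel: p=true, r=true, s=false (unmentioned atoms arbitrary); under it the original formula is false.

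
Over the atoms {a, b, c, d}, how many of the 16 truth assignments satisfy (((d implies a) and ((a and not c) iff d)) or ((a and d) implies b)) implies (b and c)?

5

Initial set: {((((d implies a) and ((a and not c) iff d)) or ((a and d) implies b)) implies (b and c))}.
((((d implies a) and ((a and not c) iff d)) or ((a and d) implies b)) implies (b and c)): β-rule — branch into not (((d implies a) and ((a and not c) iff d)) or ((a and d) implies b))  //  (b and c).
  branch 1 (add not (((d implies a) and ((a and not c) iff d)) or ((a and d) implies b))):
    not (((d implies a) and ((a and not c) iff d)) or ((a and d) implies b)): α-rule — add not ((d implies a) and ((a and not c) iff d)), not ((a and d) implies b).
    not ((a and d) implies b): α-rule — add (a and d), not b.
    (a and d): α-rule — add a, d.
    not ((d implies a) and ((a and not c) iff d)): β-rule — branch into not (d implies a)  //  not ((a and not c) iff d).
      branch 1.1 (add not (d implies a)):
        not (d implies a): α-rule — add d, not a.
        × closes — contains both a and not a.
      branch 1.2 (add not ((a and not c) iff d)):
        not ((a and not c) iff d): β-rule — branch into (a and not c), not d  //  not (a and not c), d.
          branch 1.2.1 (add (a and not c), not d):
            × closes — contains both d and not d.
          branch 1.2.2 (add not (a and not c), d):
            not (a and not c): β-rule — branch into not a  //  not not c.
              branch 1.2.2.1 (add not a):
                × closes — contains both a and not a.
              branch 1.2.2.2 (add not not c):
                ○ open, literals {a=1, b=0, c=1, d=1}.
  branch 2 (add (b and c)):
    (b and c): α-rule — add b, c.
    ○ open, literals {b=1, c=1}.
3 branches closed, 2 open.
Each open branch fixes some atoms; the unmentioned ones are free. Counting distinct full assignments: branch {a=1, b=0, c=1, d=1} (none free) contributes 1 new; branch {b=1, c=1} (a, d) contributes 4 new. Total: 5.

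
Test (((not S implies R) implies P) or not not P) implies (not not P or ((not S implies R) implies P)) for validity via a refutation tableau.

Valid

Assume the negation and expand:
Initial set: {not ((((not S implies R) implies P) or not not P) implies (not not P or ((not S implies R) implies P)))}.
not ((((not S implies R) implies P) or not not P) implies (not not P or ((not S implies R) implies P))): α-rule — add (((not S implies R) implies P) or not not P), not (not not P or ((not S implies R) implies P)).
not (not not P or ((not S implies R) implies P)): α-rule — add not not not P, not ((not S implies R) implies P).
not not not P: drop double negation, giving not P.
not ((not S implies R) implies P): α-rule — add (not S implies R), not P.
(((not S implies R) implies P) or not not P): β-rule — branch into ((not S implies R) implies P)  //  not not P.
  branch 1 (add ((not S implies R) implies P)):
    (not S implies R): β-rule — branch into not not S  //  R.
      branch 1.1 (add not not S):
        ((not S implies R) implies P): β-rule — branch into not (not S implies R)  //  P.
          branch 1.1.1 (add not (not S implies R)):
            not (not S implies R): α-rule — add not S, not R.
            × closes — contains both S and not S.
          branch 1.1.2 (add P):
            × closes — contains both P and not P.
      branch 1.2 (add R):
        ((not S implies R) implies P): β-rule — branch into not (not S implies R)  //  P.
          branch 1.2.1 (add not (not S implies R)):
            not (not S implies R): α-rule — add not S, not R.
            × closes — contains both R and not R.
          branch 1.2.2 (add P):
            × closes — contains both P and not P.
  branch 2 (add not not P):
    not not P: drop double negation, giving P.
    × closes — contains both P and not P.
All 5 branches close.
Every branch closed, so the negation is unsatisfiable and the formula is valid.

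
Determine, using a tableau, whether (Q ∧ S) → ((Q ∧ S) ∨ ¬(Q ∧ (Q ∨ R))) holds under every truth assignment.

Valid

Assume the negation and expand:
Initial set: {¬((Q ∧ S) → ((Q ∧ S) ∨ ¬(Q ∧ (Q ∨ R))))}.
¬((Q ∧ S) → ((Q ∧ S) ∨ ¬(Q ∧ (Q ∨ R)))): α-rule — add (Q ∧ S), ¬((Q ∧ S) ∨ ¬(Q ∧ (Q ∨ R))).
(Q ∧ S): α-rule — add Q, S.
¬((Q ∧ S) ∨ ¬(Q ∧ (Q ∨ R))): α-rule — add ¬(Q ∧ S), ¬¬(Q ∧ (Q ∨ R)).
¬¬(Q ∧ (Q ∨ R)): α-rule — add Q, (Q ∨ R).
¬(Q ∧ S): β-rule — branch into ¬Q  //  ¬S.
  branch 1 (add ¬Q):
    × closes — contains both Q and ¬Q.
  branch 2 (add ¬S):
    × closes — contains both S and ¬S.
All 2 branches close.
Every branch closed, so the negation is unsatisfiable and the formula is valid.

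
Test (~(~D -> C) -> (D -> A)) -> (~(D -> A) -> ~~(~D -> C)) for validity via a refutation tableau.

Valid

Assume the negation and expand:
Initial set: {~((~(~D -> C) -> (D -> A)) -> (~(D -> A) -> ~~(~D -> C)))}.
~((~(~D -> C) -> (D -> A)) -> (~(D -> A) -> ~~(~D -> C))): α-rule — add (~(~D -> C) -> (D -> A)), ~(~(D -> A) -> ~~(~D -> C)).
~(~(D -> A) -> ~~(~D -> C)): α-rule — add ~(D -> A), ~~~(~D -> C).
~(D -> A): α-rule — add D, ~A.
~~~(~D -> C): drop double negation, giving ~(~D -> C).
~(~D -> C): α-rule — add ~D, ~C.
× closes — contains both D and ~D.
All 1 branch closes.
Every branch closed, so the negation is unsatisfiable and the formula is valid.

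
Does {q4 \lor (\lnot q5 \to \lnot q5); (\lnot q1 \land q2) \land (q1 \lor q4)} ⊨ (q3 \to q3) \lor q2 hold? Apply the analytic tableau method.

Initial set: {(q4 \lor (\lnot q5 \to \lnot q5)); ((\lnot q1 \land q2) \land (q1 \lor q4)); \lnot ((q3 \to q3) \lor q2)}.
((\lnot q1 \land q2) \land (q1 \lor q4)): α-rule — add (\lnot q1 \land q2), (q1 \lor q4).
\lnot ((q3 \to q3) \lor q2): α-rule — add \lnot (q3 \to q3), \lnot q2.
(\lnot q1 \land q2): α-rule — add \lnot q1, q2.
× closes — contains both q2 and \lnot q2.
All 1 branch closes.
Every branch closed, so the premises entail the conclusion.

Yes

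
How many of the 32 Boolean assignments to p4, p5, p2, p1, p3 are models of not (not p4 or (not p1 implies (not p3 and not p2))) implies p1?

Initial set: {(not (not p4 or (not p1 implies (not p3 and not p2))) implies p1)}.
(not (not p4 or (not p1 implies (not p3 and not p2))) implies p1): β-rule — branch into not not (not p4 or (not p1 implies (not p3 and not p2)))  //  p1.
  branch 1 (add not not (not p4 or (not p1 implies (not p3 and not p2)))):
    not not (not p4 or (not p1 implies (not p3 and not p2))): β-rule — branch into not p4  //  (not p1 implies (not p3 and not p2)).
      branch 1.1 (add not p4):
        ○ open, literals {p4=false}.
      branch 1.2 (add (not p1 implies (not p3 and not p2))):
        (not p1 implies (not p3 and not p2)): β-rule — branch into not not p1  //  (not p3 and not p2).
          branch 1.2.1 (add not not p1):
            ○ open, literals {p1=true}.
          branch 1.2.2 (add (not p3 and not p2)):
            (not p3 and not p2): α-rule — add not p3, not p2.
            ○ open, literals {p2=false, p3=false}.
  branch 2 (add p1):
    ○ open, literals {p1=true}.
0 branches closed, 4 open.
Each open branch fixes some atoms; the unmentioned ones are free. Counting distinct full assignments: branch {p4=false} (p5, p2, p1, p3) contributes 16 new; branch {p1=true} (p4, p5, p2, p3) contributes 8 new; branch {p2=false, p3=false} (p4, p5, p1) contributes 2 new; branch {p1=true} (p4, p5, p2, p3) contributes 0 new. Total: 26.

26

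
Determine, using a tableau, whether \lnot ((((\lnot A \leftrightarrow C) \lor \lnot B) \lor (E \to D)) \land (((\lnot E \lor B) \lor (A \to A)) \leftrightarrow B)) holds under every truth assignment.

Assume the negation and expand:
Initial set: {\lnot \lnot ((((\lnot A \leftrightarrow C) \lor \lnot B) \lor (E \to D)) \land (((\lnot E \lor B) \lor (A \to A)) \leftrightarrow B))}.
\lnot \lnot ((((\lnot A \leftrightarrow C) \lor \lnot B) \lor (E \to D)) \land (((\lnot E \lor B) \lor (A \to A)) \leftrightarrow B)): α-rule — add (((\lnot A \leftrightarrow C) \lor \lnot B) \lor (E \to D)), (((\lnot E \lor B) \lor (A \to A)) \leftrightarrow B).
(((\lnot A \leftrightarrow C) \lor \lnot B) \lor (E \to D)): β-rule — branch into ((\lnot A \leftrightarrow C) \lor \lnot B)  //  (E \to D).
  branch 1 (add ((\lnot A \leftrightarrow C) \lor \lnot B)):
    (((\lnot E \lor B) \lor (A \to A)) \leftrightarrow B): β-rule — branch into ((\lnot E \lor B) \lor (A \to A)), B  //  \lnot ((\lnot E \lor B) \lor (A \to A)), \lnot B.
      branch 1.1 (add ((\lnot E \lor B) \lor (A \to A)), B):
        ((\lnot A \leftrightarrow C) \lor \lnot B): β-rule — branch into (\lnot A \leftrightarrow C)  //  \lnot B.
          branch 1.1.1 (add (\lnot A \leftrightarrow C)):
            ((\lnot E \lor B) \lor (A \to A)): β-rule — branch into (\lnot E \lor B)  //  (A \to A).
              branch 1.1.1.1 (add (\lnot E \lor B)):
                (\lnot A \leftrightarrow C): β-rule — branch into \lnot A, C  //  \lnot \lnot A, \lnot C.
                  branch 1.1.1.1.1 (add \lnot A, C):
                    (\lnot E \lor B): β-rule — branch into \lnot E  //  B.
                      branch 1.1.1.1.1.1 (add \lnot E):
                        ○ open, literals {A=false, B=true, C=true, E=false}.
                      branch 1.1.1.1.1.2 (add B):
                        ○ open, literals {A=false, B=true, C=true}.
                  branch 1.1.1.1.2 (add \lnot \lnot A, \lnot C):
                    (\lnot E \lor B): β-rule — branch into \lnot E  //  B.
                      branch 1.1.1.1.2.1 (add \lnot E):
                        ○ open, literals {A=true, B=true, C=false, E=false}.
                      branch 1.1.1.1.2.2 (add B):
                        ○ open, literals {A=true, B=true, C=false}.
              branch 1.1.1.2 (add (A \to A)):
                (\lnot A \leftrightarrow C): β-rule — branch into \lnot A, C  //  \lnot \lnot A, \lnot C.
                  branch 1.1.1.2.1 (add \lnot A, C):
                    (A \to A): β-rule — branch into \lnot A  //  A.
                      branch 1.1.1.2.1.1 (add \lnot A):
                        ○ open, literals {A=false, B=true, C=true}.
                      branch 1.1.1.2.1.2 (add A):
                        × closes — contains both A and \lnot A.
                  branch 1.1.1.2.2 (add \lnot \lnot A, \lnot C):
                    (A \to A): β-rule — branch into \lnot A  //  A.
                      branch 1.1.1.2.2.1 (add \lnot A):
                        × closes — contains both A and \lnot A.
                      branch 1.1.1.2.2.2 (add A):
                        ○ open, literals {A=true, B=true, C=false}.
          branch 1.1.2 (add \lnot B):
            × closes — contains both B and \lnot B.
      branch 1.2 (add \lnot ((\lnot E \lor B) \lor (A \to A)), \lnot B):
        \lnot ((\lnot E \lor B) \lor (A \to A)): α-rule — add \lnot (\lnot E \lor B), \lnot (A \to A).
        \lnot (\lnot E \lor B): α-rule — add \lnot \lnot E, \lnot B.
        \lnot (A \to A): α-rule — add A, \lnot A.
        × closes — contains both A and \lnot A.
  branch 2 (add (E \to D)):
    (((\lnot E \lor B) \lor (A \to A)) \leftrightarrow B): β-rule — branch into ((\lnot E \lor B) \lor (A \to A)), B  //  \lnot ((\lnot E \lor B) \lor (A \to A)), \lnot B.
      branch 2.1 (add ((\lnot E \lor B) \lor (A \to A)), B):
        (E \to D): β-rule — branch into \lnot E  //  D.
          branch 2.1.1 (add \lnot E):
            ((\lnot E \lor B) \lor (A \to A)): β-rule — branch into (\lnot E \lor B)  //  (A \to A).
              branch 2.1.1.1 (add (\lnot E \lor B)):
                (\lnot E \lor B): β-rule — branch into \lnot E  //  B.
                  branch 2.1.1.1.1 (add \lnot E):
                    ○ open, literals {B=true, E=false}.
                  branch 2.1.1.1.2 (add B):
                    ○ open, literals {B=true, E=false}.
              branch 2.1.1.2 (add (A \to A)):
                (A \to A): β-rule — branch into \lnot A  //  A.
                  branch 2.1.1.2.1 (add \lnot A):
                    ○ open, literals {A=false, B=true, E=false}.
                  branch 2.1.1.2.2 (add A):
                    ○ open, literals {A=true, B=true, E=false}.
          branch 2.1.2 (add D):
            ((\lnot E \lor B) \lor (A \to A)): β-rule — branch into (\lnot E \lor B)  //  (A \to A).
              branch 2.1.2.1 (add (\lnot E \lor B)):
                (\lnot E \lor B): β-rule — branch into \lnot E  //  B.
                  branch 2.1.2.1.1 (add \lnot E):
                    ○ open, literals {B=true, D=true, E=false}.
                  branch 2.1.2.1.2 (add B):
                    ○ open, literals {B=true, D=true}.
              branch 2.1.2.2 (add (A \to A)):
                (A \to A): β-rule — branch into \lnot A  //  A.
                  branch 2.1.2.2.1 (add \lnot A):
                    ○ open, literals {A=false, B=true, D=true}.
                  branch 2.1.2.2.2 (add A):
                    ○ open, literals {A=true, B=true, D=true}.
      branch 2.2 (add \lnot ((\lnot E \lor B) \lor (A \to A)), \lnot B):
        \lnot ((\lnot E \lor B) \lor (A \to A)): α-rule — add \lnot (\lnot E \lor B), \lnot (A \to A).
        \lnot (\lnot E \lor B): α-rule — add \lnot \lnot E, \lnot B.
        \lnot (A \to A): α-rule — add A, \lnot A.
        × closes — contains both A and \lnot A.
5 branches closed, 14 open.
An open branch gives a countermodel: A=false, B=true, C=true, E=false (unmentioned atoms arbitrary); under it the original formula is false.

Not valid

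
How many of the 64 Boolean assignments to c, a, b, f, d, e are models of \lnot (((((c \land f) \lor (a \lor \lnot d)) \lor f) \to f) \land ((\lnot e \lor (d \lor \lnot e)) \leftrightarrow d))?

32

Initial set: {\lnot (((((c \land f) \lor (a \lor \lnot d)) \lor f) \to f) \land ((\lnot e \lor (d \lor \lnot e)) \leftrightarrow d))}.
\lnot (((((c \land f) \lor (a \lor \lnot d)) \lor f) \to f) \land ((\lnot e \lor (d \lor \lnot e)) \leftrightarrow d)): β-rule — branch into \lnot ((((c \land f) \lor (a \lor \lnot d)) \lor f) \to f)  //  \lnot ((\lnot e \lor (d \lor \lnot e)) \leftrightarrow d).
  branch 1 (add \lnot ((((c \land f) \lor (a \lor \lnot d)) \lor f) \to f)):
    \lnot ((((c \land f) \lor (a \lor \lnot d)) \lor f) \to f): α-rule — add (((c \land f) \lor (a \lor \lnot d)) \lor f), \lnot f.
    (((c \land f) \lor (a \lor \lnot d)) \lor f): β-rule — branch into ((c \land f) \lor (a \lor \lnot d))  //  f.
      branch 1.1 (add ((c \land f) \lor (a \lor \lnot d))):
        ((c \land f) \lor (a \lor \lnot d)): β-rule — branch into (c \land f)  //  (a \lor \lnot d).
          branch 1.1.1 (add (c \land f)):
            (c \land f): α-rule — add c, f.
            × closes — contains both f and \lnot f.
          branch 1.1.2 (add (a \lor \lnot d)):
            (a \lor \lnot d): β-rule — branch into a  //  \lnot d.
              branch 1.1.2.1 (add a):
                ○ open, literals {a=true, f=false}.
              branch 1.1.2.2 (add \lnot d):
                ○ open, literals {d=false, f=false}.
      branch 1.2 (add f):
        × closes — contains both f and \lnot f.
  branch 2 (add \lnot ((\lnot e \lor (d \lor \lnot e)) \leftrightarrow d)):
    \lnot ((\lnot e \lor (d \lor \lnot e)) \leftrightarrow d): β-rule — branch into (\lnot e \lor (d \lor \lnot e)), \lnot d  //  \lnot (\lnot e \lor (d \lor \lnot e)), d.
      branch 2.1 (add (\lnot e \lor (d \lor \lnot e)), \lnot d):
        (\lnot e \lor (d \lor \lnot e)): β-rule — branch into \lnot e  //  (d \lor \lnot e).
          branch 2.1.1 (add \lnot e):
            ○ open, literals {d=false, e=false}.
          branch 2.1.2 (add (d \lor \lnot e)):
            (d \lor \lnot e): β-rule — branch into d  //  \lnot e.
              branch 2.1.2.1 (add d):
                × closes — contains both d and \lnot d.
              branch 2.1.2.2 (add \lnot e):
                ○ open, literals {d=false, e=false}.
      branch 2.2 (add \lnot (\lnot e \lor (d \lor \lnot e)), d):
        \lnot (\lnot e \lor (d \lor \lnot e)): α-rule — add \lnot \lnot e, \lnot (d \lor \lnot e).
        \lnot (d \lor \lnot e): α-rule — add \lnot d, \lnot \lnot e.
        × closes — contains both d and \lnot d.
4 branches closed, 4 open.
Each open branch fixes some atoms; the unmentioned ones are free. Counting distinct full assignments: branch {a=true, f=false} (c, b, d, e) contributes 16 new; branch {d=false, f=false} (c, a, b, e) contributes 8 new; branch {d=false, e=false} (c, a, b, f) contributes 8 new; branch {d=false, e=false} (c, a, b, f) contributes 0 new. Total: 32.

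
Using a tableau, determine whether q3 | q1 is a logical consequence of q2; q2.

Initial set: {q2; q2; ~(q3 | q1)}.
~(q3 | q1): α-rule — add ~q3, ~q1.
○ open, literals {q1=F, q2=T, q3=F}.
0 branches closed, 1 open.
An open branch gives a countermodel: q1=F, q2=T, q3=F (unmentioned atoms arbitrary); the premises hold there but the conclusion fails.

No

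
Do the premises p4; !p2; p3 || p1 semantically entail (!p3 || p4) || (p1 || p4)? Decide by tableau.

Initial set: {p4; !p2; (p3 || p1); !((!p3 || p4) || (p1 || p4))}.
!((!p3 || p4) || (p1 || p4)): α-rule — add !(!p3 || p4), !(p1 || p4).
!(!p3 || p4): α-rule — add !!p3, !p4.
× closes — contains both p4 and !p4.
All 1 branch closes.
Every branch closed, so the premises entail the conclusion.

Yes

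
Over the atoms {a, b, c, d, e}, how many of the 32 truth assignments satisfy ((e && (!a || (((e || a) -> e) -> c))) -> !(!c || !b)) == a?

Initial set: {(((e && (!a || (((e || a) -> e) -> c))) -> !(!c || !b)) == a)}.
(((e && (!a || (((e || a) -> e) -> c))) -> !(!c || !b)) == a): β-rule — branch into ((e && (!a || (((e || a) -> e) -> c))) -> !(!c || !b)), a  //  !((e && (!a || (((e || a) -> e) -> c))) -> !(!c || !b)), !a.
  branch 1 (add ((e && (!a || (((e || a) -> e) -> c))) -> !(!c || !b)), a):
    ((e && (!a || (((e || a) -> e) -> c))) -> !(!c || !b)): β-rule — branch into !(e && (!a || (((e || a) -> e) -> c)))  //  !(!c || !b).
      branch 1.1 (add !(e && (!a || (((e || a) -> e) -> c)))):
        !(e && (!a || (((e || a) -> e) -> c))): β-rule — branch into !e  //  !(!a || (((e || a) -> e) -> c)).
          branch 1.1.1 (add !e):
            ○ open, literals {a=true, e=false}.
          branch 1.1.2 (add !(!a || (((e || a) -> e) -> c))):
            !(!a || (((e || a) -> e) -> c)): α-rule — add !!a, !(((e || a) -> e) -> c).
            !(((e || a) -> e) -> c): α-rule — add ((e || a) -> e), !c.
            ((e || a) -> e): β-rule — branch into !(e || a)  //  e.
              branch 1.1.2.1 (add !(e || a)):
                !(e || a): α-rule — add !e, !a.
                × closes — contains both a and !a.
              branch 1.1.2.2 (add e):
                ○ open, literals {a=true, c=false, e=true}.
      branch 1.2 (add !(!c || !b)):
        !(!c || !b): α-rule — add !!c, !!b.
        ○ open, literals {a=true, b=true, c=true}.
  branch 2 (add !((e && (!a || (((e || a) -> e) -> c))) -> !(!c || !b)), !a):
    !((e && (!a || (((e || a) -> e) -> c))) -> !(!c || !b)): α-rule — add (e && (!a || (((e || a) -> e) -> c))), !!(!c || !b).
    (e && (!a || (((e || a) -> e) -> c))): α-rule — add e, (!a || (((e || a) -> e) -> c)).
    !!(!c || !b): β-rule — branch into !c  //  !b.
      branch 2.1 (add !c):
        (!a || (((e || a) -> e) -> c)): β-rule — branch into !a  //  (((e || a) -> e) -> c).
          branch 2.1.1 (add !a):
            ○ open, literals {a=false, c=false, e=true}.
          branch 2.1.2 (add (((e || a) -> e) -> c)):
            (((e || a) -> e) -> c): β-rule — branch into !((e || a) -> e)  //  c.
              branch 2.1.2.1 (add !((e || a) -> e)):
                !((e || a) -> e): α-rule — add (e || a), !e.
                × closes — contains both e and !e.
              branch 2.1.2.2 (add c):
                × closes — contains both c and !c.
      branch 2.2 (add !b):
        (!a || (((e || a) -> e) -> c)): β-rule — branch into !a  //  (((e || a) -> e) -> c).
          branch 2.2.1 (add !a):
            ○ open, literals {a=false, b=false, e=true}.
          branch 2.2.2 (add (((e || a) -> e) -> c)):
            (((e || a) -> e) -> c): β-rule — branch into !((e || a) -> e)  //  c.
              branch 2.2.2.1 (add !((e || a) -> e)):
                !((e || a) -> e): α-rule — add (e || a), !e.
                × closes — contains both e and !e.
              branch 2.2.2.2 (add c):
                ○ open, literals {a=false, b=false, c=true, e=true}.
4 branches closed, 6 open.
Each open branch fixes some atoms; the unmentioned ones are free. Counting distinct full assignments: branch {a=true, e=false} (b, c, d) contributes 8 new; branch {a=true, c=false, e=true} (b, d) contributes 4 new; branch {a=true, b=true, c=true} (d, e) contributes 2 new; branch {a=false, c=false, e=true} (b, d) contributes 4 new; branch {a=false, b=false, e=true} (c, d) contributes 2 new; branch {a=false, b=false, c=true, e=true} (d) contributes 0 new. Total: 20.

20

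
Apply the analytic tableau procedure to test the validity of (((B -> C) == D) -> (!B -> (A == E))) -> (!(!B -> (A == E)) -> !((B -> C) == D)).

Assume the negation and expand:
Initial set: {!((((B -> C) == D) -> (!B -> (A == E))) -> (!(!B -> (A == E)) -> !((B -> C) == D)))}.
!((((B -> C) == D) -> (!B -> (A == E))) -> (!(!B -> (A == E)) -> !((B -> C) == D))): α-rule — add (((B -> C) == D) -> (!B -> (A == E))), !(!(!B -> (A == E)) -> !((B -> C) == D)).
!(!(!B -> (A == E)) -> !((B -> C) == D)): α-rule — add !(!B -> (A == E)), !!((B -> C) == D).
!(!B -> (A == E)): α-rule — add !B, !(A == E).
(((B -> C) == D) -> (!B -> (A == E))): β-rule — branch into !((B -> C) == D)  //  (!B -> (A == E)).
  branch 1 (add !((B -> C) == D)):
    !!((B -> C) == D): β-rule — branch into (B -> C), D  //  !(B -> C), !D.
      branch 1.1 (add (B -> C), D):
        !(A == E): β-rule — branch into A, !E  //  !A, E.
          branch 1.1.1 (add A, !E):
            !((B -> C) == D): β-rule — branch into (B -> C), !D  //  !(B -> C), D.
              branch 1.1.1.1 (add (B -> C), !D):
                × closes — contains both D and !D.
              branch 1.1.1.2 (add !(B -> C), D):
                !(B -> C): α-rule — add B, !C.
                × closes — contains both B and !B.
          branch 1.1.2 (add !A, E):
            !((B -> C) == D): β-rule — branch into (B -> C), !D  //  !(B -> C), D.
              branch 1.1.2.1 (add (B -> C), !D):
                × closes — contains both D and !D.
              branch 1.1.2.2 (add !(B -> C), D):
                !(B -> C): α-rule — add B, !C.
                × closes — contains both B and !B.
      branch 1.2 (add !(B -> C), !D):
        !(B -> C): α-rule — add B, !C.
        × closes — contains both B and !B.
  branch 2 (add (!B -> (A == E))):
    !!((B -> C) == D): β-rule — branch into (B -> C), D  //  !(B -> C), !D.
      branch 2.1 (add (B -> C), D):
        !(A == E): β-rule — branch into A, !E  //  !A, E.
          branch 2.1.1 (add A, !E):
            (!B -> (A == E)): β-rule — branch into !!B  //  (A == E).
              branch 2.1.1.1 (add !!B):
                × closes — contains both B and !B.
              branch 2.1.1.2 (add (A == E)):
                (B -> C): β-rule — branch into !B  //  C.
                  branch 2.1.1.2.1 (add !B):
                    (A == E): β-rule — branch into A, E  //  !A, !E.
                      branch 2.1.1.2.1.1 (add A, E):
                        × closes — contains both E and !E.
                      branch 2.1.1.2.1.2 (add !A, !E):
                        × closes — contains both A and !A.
                  branch 2.1.1.2.2 (add C):
                    (A == E): β-rule — branch into A, E  //  !A, !E.
                      branch 2.1.1.2.2.1 (add A, E):
                        × closes — contains both E and !E.
                      branch 2.1.1.2.2.2 (add !A, !E):
                        × closes — contains both A and !A.
          branch 2.1.2 (add !A, E):
            (!B -> (A == E)): β-rule — branch into !!B  //  (A == E).
              branch 2.1.2.1 (add !!B):
                × closes — contains both B and !B.
              branch 2.1.2.2 (add (A == E)):
                (B -> C): β-rule — branch into !B  //  C.
                  branch 2.1.2.2.1 (add !B):
                    (A == E): β-rule — branch into A, E  //  !A, !E.
                      branch 2.1.2.2.1.1 (add A, E):
                        × closes — contains both A and !A.
                      branch 2.1.2.2.1.2 (add !A, !E):
                        × closes — contains both E and !E.
                  branch 2.1.2.2.2 (add C):
                    (A == E): β-rule — branch into A, E  //  !A, !E.
                      branch 2.1.2.2.2.1 (add A, E):
                        × closes — contains both A and !A.
                      branch 2.1.2.2.2.2 (add !A, !E):
                        × closes — contains both E and !E.
      branch 2.2 (add !(B -> C), !D):
        !(B -> C): α-rule — add B, !C.
        × closes — contains both B and !B.
All 16 branches close.
Every branch closed, so the negation is unsatisfiable and the formula is valid.

Valid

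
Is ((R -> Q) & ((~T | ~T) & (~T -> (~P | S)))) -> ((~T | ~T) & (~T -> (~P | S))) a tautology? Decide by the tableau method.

Valid

Assume the negation and expand:
Initial set: {~(((R -> Q) & ((~T | ~T) & (~T -> (~P | S)))) -> ((~T | ~T) & (~T -> (~P | S))))}.
~(((R -> Q) & ((~T | ~T) & (~T -> (~P | S)))) -> ((~T | ~T) & (~T -> (~P | S)))): α-rule — add ((R -> Q) & ((~T | ~T) & (~T -> (~P | S)))), ~((~T | ~T) & (~T -> (~P | S))).
((R -> Q) & ((~T | ~T) & (~T -> (~P | S)))): α-rule — add (R -> Q), ((~T | ~T) & (~T -> (~P | S))).
((~T | ~T) & (~T -> (~P | S))): α-rule — add (~T | ~T), (~T -> (~P | S)).
~((~T | ~T) & (~T -> (~P | S))): β-rule — branch into ~(~T | ~T)  //  ~(~T -> (~P | S)).
  branch 1 (add ~(~T | ~T)):
    ~(~T | ~T): α-rule — add ~~T, ~~T.
    (R -> Q): β-rule — branch into ~R  //  Q.
      branch 1.1 (add ~R):
        (~T | ~T): β-rule — branch into ~T  //  ~T.
          branch 1.1.1 (add ~T):
            × closes — contains both T and ~T.
          branch 1.1.2 (add ~T):
            × closes — contains both T and ~T.
      branch 1.2 (add Q):
        (~T | ~T): β-rule — branch into ~T  //  ~T.
          branch 1.2.1 (add ~T):
            × closes — contains both T and ~T.
          branch 1.2.2 (add ~T):
            × closes — contains both T and ~T.
  branch 2 (add ~(~T -> (~P | S))):
    ~(~T -> (~P | S)): α-rule — add ~T, ~(~P | S).
    ~(~P | S): α-rule — add ~~P, ~S.
    (R -> Q): β-rule — branch into ~R  //  Q.
      branch 2.1 (add ~R):
        (~T | ~T): β-rule — branch into ~T  //  ~T.
          branch 2.1.1 (add ~T):
            (~T -> (~P | S)): β-rule — branch into ~~T  //  (~P | S).
              branch 2.1.1.1 (add ~~T):
                × closes — contains both T and ~T.
              branch 2.1.1.2 (add (~P | S)):
                (~P | S): β-rule — branch into ~P  //  S.
                  branch 2.1.1.2.1 (add ~P):
                    × closes — contains both P and ~P.
                  branch 2.1.1.2.2 (add S):
                    × closes — contains both S and ~S.
          branch 2.1.2 (add ~T):
            (~T -> (~P | S)): β-rule — branch into ~~T  //  (~P | S).
              branch 2.1.2.1 (add ~~T):
                × closes — contains both T and ~T.
              branch 2.1.2.2 (add (~P | S)):
                (~P | S): β-rule — branch into ~P  //  S.
                  branch 2.1.2.2.1 (add ~P):
                    × closes — contains both P and ~P.
                  branch 2.1.2.2.2 (add S):
                    × closes — contains both S and ~S.
      branch 2.2 (add Q):
        (~T | ~T): β-rule — branch into ~T  //  ~T.
          branch 2.2.1 (add ~T):
            (~T -> (~P | S)): β-rule — branch into ~~T  //  (~P | S).
              branch 2.2.1.1 (add ~~T):
                × closes — contains both T and ~T.
              branch 2.2.1.2 (add (~P | S)):
                (~P | S): β-rule — branch into ~P  //  S.
                  branch 2.2.1.2.1 (add ~P):
                    × closes — contains both P and ~P.
                  branch 2.2.1.2.2 (add S):
                    × closes — contains both S and ~S.
          branch 2.2.2 (add ~T):
            (~T -> (~P | S)): β-rule — branch into ~~T  //  (~P | S).
              branch 2.2.2.1 (add ~~T):
                × closes — contains both T and ~T.
              branch 2.2.2.2 (add (~P | S)):
                (~P | S): β-rule — branch into ~P  //  S.
                  branch 2.2.2.2.1 (add ~P):
                    × closes — contains both P and ~P.
                  branch 2.2.2.2.2 (add S):
                    × closes — contains both S and ~S.
All 16 branches close.
Every branch closed, so the negation is unsatisfiable and the formula is valid.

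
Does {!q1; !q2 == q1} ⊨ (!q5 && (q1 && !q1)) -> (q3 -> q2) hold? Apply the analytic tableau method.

Initial set: {!q1; (!q2 == q1); !((!q5 && (q1 && !q1)) -> (q3 -> q2))}.
!((!q5 && (q1 && !q1)) -> (q3 -> q2)): α-rule — add (!q5 && (q1 && !q1)), !(q3 -> q2).
(!q5 && (q1 && !q1)): α-rule — add !q5, (q1 && !q1).
!(q3 -> q2): α-rule — add q3, !q2.
(q1 && !q1): α-rule — add q1, !q1.
× closes — contains both q1 and !q1.
All 1 branch closes.
Every branch closed, so the premises entail the conclusion.

Yes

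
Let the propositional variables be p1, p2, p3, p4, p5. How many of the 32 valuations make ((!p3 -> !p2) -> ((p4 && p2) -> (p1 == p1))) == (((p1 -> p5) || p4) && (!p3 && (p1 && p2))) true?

Initial set: {(((!p3 -> !p2) -> ((p4 && p2) -> (p1 == p1))) == (((p1 -> p5) || p4) && (!p3 && (p1 && p2))))}.
(((!p3 -> !p2) -> ((p4 && p2) -> (p1 == p1))) == (((p1 -> p5) || p4) && (!p3 && (p1 && p2)))): β-rule — branch into ((!p3 -> !p2) -> ((p4 && p2) -> (p1 == p1))), (((p1 -> p5) || p4) && (!p3 && (p1 && p2)))  //  !((!p3 -> !p2) -> ((p4 && p2) -> (p1 == p1))), !(((p1 -> p5) || p4) && (!p3 && (p1 && p2))).
  branch 1 (add ((!p3 -> !p2) -> ((p4 && p2) -> (p1 == p1))), (((p1 -> p5) || p4) && (!p3 && (p1 && p2)))):
    (((p1 -> p5) || p4) && (!p3 && (p1 && p2))): α-rule — add ((p1 -> p5) || p4), (!p3 && (p1 && p2)).
    (!p3 && (p1 && p2)): α-rule — add !p3, (p1 && p2).
    (p1 && p2): α-rule — add p1, p2.
    ((!p3 -> !p2) -> ((p4 && p2) -> (p1 == p1))): β-rule — branch into !(!p3 -> !p2)  //  ((p4 && p2) -> (p1 == p1)).
      branch 1.1 (add !(!p3 -> !p2)):
        !(!p3 -> !p2): α-rule — add !p3, !!p2.
        ((p1 -> p5) || p4): β-rule — branch into (p1 -> p5)  //  p4.
          branch 1.1.1 (add (p1 -> p5)):
            (p1 -> p5): β-rule — branch into !p1  //  p5.
              branch 1.1.1.1 (add !p1):
                × closes — contains both p1 and !p1.
              branch 1.1.1.2 (add p5):
                ○ open, literals {p1=1, p2=1, p3=0, p5=1}.
          branch 1.1.2 (add p4):
            ○ open, literals {p1=1, p2=1, p3=0, p4=1}.
      branch 1.2 (add ((p4 && p2) -> (p1 == p1))):
        ((p1 -> p5) || p4): β-rule — branch into (p1 -> p5)  //  p4.
          branch 1.2.1 (add (p1 -> p5)):
            ((p4 && p2) -> (p1 == p1)): β-rule — branch into !(p4 && p2)  //  (p1 == p1).
              branch 1.2.1.1 (add !(p4 && p2)):
                (p1 -> p5): β-rule — branch into !p1  //  p5.
                  branch 1.2.1.1.1 (add !p1):
                    × closes — contains both p1 and !p1.
                  branch 1.2.1.1.2 (add p5):
                    !(p4 && p2): β-rule — branch into !p4  //  !p2.
                      branch 1.2.1.1.2.1 (add !p4):
                        ○ open, literals {p1=1, p2=1, p3=0, p4=0, p5=1}.
                      branch 1.2.1.1.2.2 (add !p2):
                        × closes — contains both p2 and !p2.
              branch 1.2.1.2 (add (p1 == p1)):
                (p1 -> p5): β-rule — branch into !p1  //  p5.
                  branch 1.2.1.2.1 (add !p1):
                    × closes — contains both p1 and !p1.
                  branch 1.2.1.2.2 (add p5):
                    (p1 == p1): β-rule — branch into p1, p1  //  !p1, !p1.
                      branch 1.2.1.2.2.1 (add p1, p1):
                        ○ open, literals {p1=1, p2=1, p3=0, p5=1}.
                      branch 1.2.1.2.2.2 (add !p1, !p1):
                        × closes — contains both p1 and !p1.
          branch 1.2.2 (add p4):
            ((p4 && p2) -> (p1 == p1)): β-rule — branch into !(p4 && p2)  //  (p1 == p1).
              branch 1.2.2.1 (add !(p4 && p2)):
                !(p4 && p2): β-rule — branch into !p4  //  !p2.
                  branch 1.2.2.1.1 (add !p4):
                    × closes — contains both p4 and !p4.
                  branch 1.2.2.1.2 (add !p2):
                    × closes — contains both p2 and !p2.
              branch 1.2.2.2 (add (p1 == p1)):
                (p1 == p1): β-rule — branch into p1, p1  //  !p1, !p1.
                  branch 1.2.2.2.1 (add p1, p1):
                    ○ open, literals {p1=1, p2=1, p3=0, p4=1}.
                  branch 1.2.2.2.2 (add !p1, !p1):
                    × closes — contains both p1 and !p1.
  branch 2 (add !((!p3 -> !p2) -> ((p4 && p2) -> (p1 == p1))), !(((p1 -> p5) || p4) && (!p3 && (p1 && p2)))):
    !((!p3 -> !p2) -> ((p4 && p2) -> (p1 == p1))): α-rule — add (!p3 -> !p2), !((p4 && p2) -> (p1 == p1)).
    !((p4 && p2) -> (p1 == p1)): α-rule — add (p4 && p2), !(p1 == p1).
    (p4 && p2): α-rule — add p4, p2.
    !(((p1 -> p5) || p4) && (!p3 && (p1 && p2))): β-rule — branch into !((p1 -> p5) || p4)  //  !(!p3 && (p1 && p2)).
      branch 2.1 (add !((p1 -> p5) || p4)):
        !((p1 -> p5) || p4): α-rule — add !(p1 -> p5), !p4.
        × closes — contains both p4 and !p4.
      branch 2.2 (add !(!p3 && (p1 && p2))):
        (!p3 -> !p2): β-rule — branch into !!p3  //  !p2.
          branch 2.2.1 (add !!p3):
            !(p1 == p1): β-rule — branch into p1, !p1  //  !p1, p1.
              branch 2.2.1.1 (add p1, !p1):
                × closes — contains both p1 and !p1.
              branch 2.2.1.2 (add !p1, p1):
                × closes — contains both p1 and !p1.
          branch 2.2.2 (add !p2):
            × closes — contains both p2 and !p2.
12 branches closed, 5 open.
Each open branch fixes some atoms; the unmentioned ones are free. Counting distinct full assignments: branch {p1=1, p2=1, p3=0, p5=1} (p4) contributes 2 new; branch {p1=1, p2=1, p3=0, p4=1} (p5) contributes 1 new; branch {p1=1, p2=1, p3=0, p4=0, p5=1} (none free) contributes 0 new; branch {p1=1, p2=1, p3=0, p5=1} (p4) contributes 0 new; branch {p1=1, p2=1, p3=0, p4=1} (p5) contributes 0 new. Total: 3.

3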